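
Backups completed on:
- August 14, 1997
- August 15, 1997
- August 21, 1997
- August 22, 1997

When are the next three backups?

August 28, 1997; August 29, 1997; September 4, 1997

Gaps: 1, 6, 1 days — not constant, but cyclic with period 2.
The events fall on every Thursday and Friday.
Next Thursday: August 28, 1997.
Next Friday: August 29, 1997.
Next Thursday: September 4, 1997.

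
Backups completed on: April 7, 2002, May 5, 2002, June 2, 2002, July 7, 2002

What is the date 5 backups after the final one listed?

December 1, 2002

Gaps: 28, 28, 35 days — a mix of 28 and 35. Every date is a Sunday.
Each is the 1st Sunday of its month.
1st Sunday of August 2002: August 4, 2002.
1st Sunday of September 2002: September 1, 2002.
1st Sunday of October 2002: October 6, 2002.
1st Sunday of November 2002: November 3, 2002.
1st Sunday of December 2002: December 1, 2002.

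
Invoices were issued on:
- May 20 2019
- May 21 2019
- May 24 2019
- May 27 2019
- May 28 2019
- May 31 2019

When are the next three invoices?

The gap pattern 1, 3, 3, 1, 3 repeats every 3 events.
These are the Mondays, Tuesdays and Fridays of each week.
Next Monday: Jun 3 2019.
The following Tuesday is Jun 4 2019.
The following Friday is Jun 7 2019.

Jun 3 2019, Jun 4 2019, Jun 7 2019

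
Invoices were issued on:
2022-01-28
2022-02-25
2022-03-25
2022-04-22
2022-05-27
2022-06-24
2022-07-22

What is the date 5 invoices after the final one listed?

These are Fridays at 28- or 35-day spacing (28, 28, 28, 35, 28, 28).
The pattern: 4th Friday of the month.
4th Friday of August 2022: 2022-08-26.
September 2022 — 4th Friday is 2022-09-23.
October 2022 — 4th Friday is 2022-10-28.
4th Friday of November 2022: 2022-11-25.
4th Friday of December 2022: 2022-12-23.

2022-12-23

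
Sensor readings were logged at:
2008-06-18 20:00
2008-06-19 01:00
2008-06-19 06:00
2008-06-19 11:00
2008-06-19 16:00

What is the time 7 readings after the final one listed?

2008-06-21 03:00

The interval is a steady 5 hours (5, 5, 5, 5).
2008-06-19 16:00 + 5 h = 2008-06-19 21:00.
2008-06-19 21:00 + 5 h = 2008-06-20 02:00.
2008-06-20 02:00 + 5 h = 2008-06-20 07:00.
2008-06-20 07:00 + 5 h = 2008-06-20 12:00.
2008-06-20 12:00 + 5 h = 2008-06-20 17:00.
2008-06-20 17:00 + 5 h = 2008-06-20 22:00.
2008-06-20 22:00 + 5 h = 2008-06-21 03:00.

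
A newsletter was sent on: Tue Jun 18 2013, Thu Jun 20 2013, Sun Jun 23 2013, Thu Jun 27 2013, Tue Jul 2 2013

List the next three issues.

Mon Jul 8 2013, Mon Jul 15 2013, Tue Jul 23 2013

The spacing grows by 1 each time: 2, 3, 4, 5 days.
Next gap: 6 days. Tue Jul 2 2013 + 6 days = Mon Jul 8 2013.
Next gap: 7 days. Mon Jul 8 2013 + 7 days = Mon Jul 15 2013.
Next gap: 8 days. Mon Jul 15 2013 + 8 days = Tue Jul 23 2013.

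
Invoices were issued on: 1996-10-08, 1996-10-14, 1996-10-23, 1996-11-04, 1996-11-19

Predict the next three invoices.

1996-12-07, 1996-12-28, 1997-01-21

Gaps: 6, 9, 12, 15 days — each gap is 3 larger than the previous one.
Next gap: 18 days. 1996-11-19 + 18 days = 1996-12-07.
Next gap: 21 days. 1996-12-07 + 21 days = 1996-12-28.
Next gap: 24 days. 1996-12-28 + 24 days = 1997-01-21.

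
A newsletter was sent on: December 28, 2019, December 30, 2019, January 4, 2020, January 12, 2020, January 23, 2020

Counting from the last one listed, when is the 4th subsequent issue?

Gaps: 2, 5, 8, 11 days — each gap is 3 larger than the previous one.
Next gap: 14 days. January 23, 2020 + 14 days = February 6, 2020.
Next gap: 17 days. February 6, 2020 + 17 days = February 23, 2020.
Next gap: 20 days. February 23, 2020 + 20 days = March 14, 2020.
Next gap: 23 days. March 14, 2020 + 23 days = April 6, 2020.

April 6, 2020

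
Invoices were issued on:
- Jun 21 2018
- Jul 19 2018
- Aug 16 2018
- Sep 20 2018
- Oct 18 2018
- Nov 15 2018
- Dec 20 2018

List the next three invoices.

Jan 17 2019, Feb 21 2019, Mar 21 2019

Gaps: 28, 28, 35, 28, 28, 35 days — a mix of 28 and 35. Every date is a Thursday.
Each is the 3rd Thursday of its month.
3rd Thursday of January 2019: Jan 17 2019.
3rd Thursday of February 2019: Feb 21 2019.
March 2019 — 3rd Thursday is Mar 21 2019.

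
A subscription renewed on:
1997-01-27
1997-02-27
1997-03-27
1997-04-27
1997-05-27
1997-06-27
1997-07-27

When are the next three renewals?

Each date is the 27th; the gaps (31, 28, 31, 30, 31, 30) track the month lengths.
The rule is the 27th of each month.
Next: August 1997 → 1997-08-27.
September 1997: 1997-09-27.
October 1997: 1997-10-27.

1997-08-27, 1997-09-27, 1997-10-27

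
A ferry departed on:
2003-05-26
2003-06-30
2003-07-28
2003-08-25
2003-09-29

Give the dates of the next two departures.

2003-10-27, 2003-11-24

Every date is a Monday; gaps 35, 28, 28, 35 days.
Each is the last Monday of its month (at least one falls on the 29th or later, ruling out '4th Monday').
Last Monday of October 2003: 2003-10-27.
November 2003 ends with Monday 2003-11-24.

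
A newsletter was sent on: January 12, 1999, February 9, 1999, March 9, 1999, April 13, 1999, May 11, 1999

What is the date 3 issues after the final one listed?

August 10, 1999

These are Tuesdays at 28- or 35-day spacing (28, 28, 35, 28).
The pattern: 2nd Tuesday of the month.
June 1999 — 2nd Tuesday is June 8, 1999.
July 1999 — 2nd Tuesday is July 13, 1999.
2nd Tuesday of August 1999: August 10, 1999.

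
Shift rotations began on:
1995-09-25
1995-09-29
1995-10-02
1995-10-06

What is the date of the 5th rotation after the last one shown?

The gap pattern 4, 3, 4 repeats every 2 events.
These are the Mondays and Fridays of each week.
Next Monday: 1995-10-09.
The following Friday is 1995-10-13.
Next Monday: 1995-10-16.
Next Friday: 1995-10-20.
The following Monday is 1995-10-23.

1995-10-23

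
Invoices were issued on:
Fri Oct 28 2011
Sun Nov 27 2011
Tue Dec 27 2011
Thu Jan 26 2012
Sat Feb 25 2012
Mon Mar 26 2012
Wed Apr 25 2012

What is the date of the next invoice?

Every event comes 30 days after the last (30, 30, 30, 30, 30, 30).
Wed Apr 25 2012 + 30 days = Fri May 25 2012.

Fri May 25 2012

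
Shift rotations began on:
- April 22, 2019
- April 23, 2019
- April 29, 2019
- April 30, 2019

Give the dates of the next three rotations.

May 6, 2019; May 7, 2019; May 13, 2019

Gaps: 1, 6, 1 days — not constant, but cyclic with period 2.
The events fall on every Monday and Tuesday.
The following Monday is May 6, 2019.
Next Tuesday: May 7, 2019.
Next Monday: May 13, 2019.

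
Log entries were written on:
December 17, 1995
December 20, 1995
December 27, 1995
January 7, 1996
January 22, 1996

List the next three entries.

February 10, 1996; March 4, 1996; March 31, 1996

Gaps: 3, 7, 11, 15 days — each gap is 4 larger than the previous one.
Next gap: 19 days. January 22, 1996 + 19 days = February 10, 1996.
Next gap: 23 days. February 10, 1996 + 23 days = March 4, 1996.
Next gap: 27 days. March 4, 1996 + 27 days = March 31, 1996.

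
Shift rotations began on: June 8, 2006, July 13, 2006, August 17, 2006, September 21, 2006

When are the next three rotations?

October 26, 2006; November 30, 2006; January 4, 2007

Every event comes 35 days after the last (35, 35, 35).
September 21, 2006 + 35 days = October 26, 2006.
October 26, 2006 + 35 days = November 30, 2006.
November 30, 2006 + 35 days = January 4, 2007.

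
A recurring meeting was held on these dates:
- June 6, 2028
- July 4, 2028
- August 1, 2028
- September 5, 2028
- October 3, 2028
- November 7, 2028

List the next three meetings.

December 5, 2028; January 2, 2029; February 6, 2029

These are Tuesdays at 28- or 35-day spacing (28, 28, 35, 28, 35).
The pattern: 1st Tuesday of the month.
1st Tuesday of December 2028: December 5, 2028.
1st Tuesday of January 2029: January 2, 2029.
1st Tuesday of February 2029: February 6, 2029.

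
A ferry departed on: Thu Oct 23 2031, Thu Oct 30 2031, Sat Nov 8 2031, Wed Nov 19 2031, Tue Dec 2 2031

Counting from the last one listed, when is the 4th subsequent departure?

Thu Feb 12 2032

Intervals are 7, 9, 11, 13 days — an arithmetic progression with common difference 2.
Next gap: 15 days. Tue Dec 2 2031 + 15 days = Wed Dec 17 2031.
Next gap: 17 days. Wed Dec 17 2031 + 17 days = Sat Jan 3 2032.
Next gap: 19 days. Sat Jan 3 2032 + 19 days = Thu Jan 22 2032.
Next gap: 21 days. Thu Jan 22 2032 + 21 days = Thu Feb 12 2032.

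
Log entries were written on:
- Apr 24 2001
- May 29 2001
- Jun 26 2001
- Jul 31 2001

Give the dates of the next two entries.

All Tuesdays; the gaps (35, 28, 35) vary with month length.
This is the last Tuesday of each month.
Last Tuesday of August 2001: Aug 28 2001.
Last Tuesday of September 2001: Sep 25 2001.

Aug 28 2001, Sep 25 2001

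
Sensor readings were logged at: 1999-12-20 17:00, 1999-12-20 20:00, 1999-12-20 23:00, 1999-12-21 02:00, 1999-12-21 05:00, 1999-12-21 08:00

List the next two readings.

1999-12-21 11:00, 1999-12-21 14:00

The interval is a steady 3 hours (3, 3, 3, 3, 3).
1999-12-21 08:00 + 3 h = 1999-12-21 11:00.
1999-12-21 11:00 + 3 h = 1999-12-21 14:00.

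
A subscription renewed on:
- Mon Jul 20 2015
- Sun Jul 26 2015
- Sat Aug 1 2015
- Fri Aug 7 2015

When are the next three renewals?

Thu Aug 13 2015, Wed Aug 19 2015, Tue Aug 25 2015

Every event comes 6 days after the last (6, 6, 6).
Fri Aug 7 2015 + 6 days = Thu Aug 13 2015.
Thu Aug 13 2015 + 6 days = Wed Aug 19 2015.
Wed Aug 19 2015 + 6 days = Tue Aug 25 2015.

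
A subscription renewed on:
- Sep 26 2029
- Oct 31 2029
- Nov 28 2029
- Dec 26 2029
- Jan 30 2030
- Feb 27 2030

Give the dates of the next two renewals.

These are Wednesdays with 35, 28, 28, 35, 28-day gaps.
Each is the final Wednesday of its month — Oct 31 2029 is past the 28th, so '4th Wednesday' doesn't fit.
March 2030 ends with Wednesday Mar 27 2030.
April 2030 ends with Wednesday Apr 24 2030.

Mar 27 2030, Apr 24 2030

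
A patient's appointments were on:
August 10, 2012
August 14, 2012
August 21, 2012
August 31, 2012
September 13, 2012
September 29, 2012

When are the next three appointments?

Intervals are 4, 7, 10, 13, 16 days — an arithmetic progression with common difference 3.
Next gap: 19 days. September 29, 2012 + 19 days = October 18, 2012.
Next gap: 22 days. October 18, 2012 + 22 days = November 9, 2012.
Next gap: 25 days. November 9, 2012 + 25 days = December 4, 2012.

October 18, 2012; November 9, 2012; December 4, 2012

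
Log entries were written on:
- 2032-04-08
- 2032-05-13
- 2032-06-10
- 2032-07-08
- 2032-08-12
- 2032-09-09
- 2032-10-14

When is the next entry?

All dates are Thursdays, 35, 28, 28, 35, 28, 35 days apart.
Specifically, the 2nd Thursday of each month.
November 2032 — 2nd Thursday is 2032-11-11.

2032-11-11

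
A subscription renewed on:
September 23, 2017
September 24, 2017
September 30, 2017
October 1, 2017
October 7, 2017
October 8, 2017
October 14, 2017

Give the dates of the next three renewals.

October 15, 2017; October 21, 2017; October 22, 2017

Every event lands on a Saturday or Sunday (gaps cycle 1, 6, 1, 6, 1, 6).
So the schedule is: every Saturday and Sunday.
The following Sunday is October 15, 2017.
The following Saturday is October 21, 2017.
Next Sunday: October 22, 2017.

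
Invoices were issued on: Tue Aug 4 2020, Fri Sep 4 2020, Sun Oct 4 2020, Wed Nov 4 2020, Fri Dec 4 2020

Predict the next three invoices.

Each date is the 4th; the gaps (31, 30, 31, 30) track the month lengths.
The rule is the 4th of each month.
January 2021: Mon Jan 4 2021.
February 2021: Thu Feb 4 2021.
Next: March 2021 → Thu Mar 4 2021.

Mon Jan 4 2021, Thu Feb 4 2021, Thu Mar 4 2021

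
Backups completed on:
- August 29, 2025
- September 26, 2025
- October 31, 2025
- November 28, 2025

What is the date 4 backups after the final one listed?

Every date is a Friday; gaps 28, 35, 28 days.
Each is the last Friday of its month (at least one falls on the 29th or later, ruling out '4th Friday').
December 2025 ends with Friday December 26, 2025.
January 2026 ends with Friday January 30, 2026.
February 2026 ends with Friday February 27, 2026.
March 2026 ends with Friday March 27, 2026.

March 27, 2026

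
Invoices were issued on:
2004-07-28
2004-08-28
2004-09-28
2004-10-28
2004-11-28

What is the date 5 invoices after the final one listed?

2005-04-28

Each date is the 28th; the gaps (31, 31, 30, 31) track the month lengths.
The rule is the 28th of each month.
Next: December 2004 → 2004-12-28.
January 2005: 2005-01-28.
Next: February 2005 → 2005-02-28.
Next: March 2005 → 2005-03-28.
April 2005: 2005-04-28.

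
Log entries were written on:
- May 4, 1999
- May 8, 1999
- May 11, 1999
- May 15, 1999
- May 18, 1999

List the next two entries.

The gap pattern 4, 3, 4, 3 repeats every 2 events.
These are the Tuesdays and Saturdays of each week.
The following Saturday is May 22, 1999.
Next Tuesday: May 25, 1999.

May 22, 1999; May 25, 1999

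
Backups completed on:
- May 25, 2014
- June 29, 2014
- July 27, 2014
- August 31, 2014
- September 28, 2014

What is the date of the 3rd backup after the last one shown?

December 28, 2014

All Sundays; the gaps (35, 28, 35, 28) vary with month length.
This is the last Sunday of each month.
October 2014 ends with Sunday October 26, 2014.
November 2014 ends with Sunday November 30, 2014.
Last Sunday of December 2014: December 28, 2014.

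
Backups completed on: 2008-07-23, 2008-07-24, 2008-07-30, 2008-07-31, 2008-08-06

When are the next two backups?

2008-08-07, 2008-08-13

The gap pattern 1, 6, 1, 6 repeats every 2 events.
These are the Wednesdays and Thursdays of each week.
The following Thursday is 2008-08-07.
Next Wednesday: 2008-08-13.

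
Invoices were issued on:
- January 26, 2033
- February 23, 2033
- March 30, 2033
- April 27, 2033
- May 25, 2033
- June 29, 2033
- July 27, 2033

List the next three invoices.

August 31, 2033; September 28, 2033; October 26, 2033

Every date is a Wednesday; gaps 28, 35, 28, 28, 35, 28 days.
Each is the last Wednesday of its month (at least one falls on the 29th or later, ruling out '4th Wednesday').
August 2033 ends with Wednesday August 31, 2033.
September 2033 ends with Wednesday September 28, 2033.
October 2033 ends with Wednesday October 26, 2033.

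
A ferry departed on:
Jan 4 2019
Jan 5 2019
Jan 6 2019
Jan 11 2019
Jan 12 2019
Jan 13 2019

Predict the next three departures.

Gaps: 1, 1, 5, 1, 1 days — not constant, but cyclic with period 3.
The events fall on every Friday, Saturday and Sunday.
Next Friday: Jan 18 2019.
Next Saturday: Jan 19 2019.
Next Sunday: Jan 20 2019.

Jan 18 2019, Jan 19 2019, Jan 20 2019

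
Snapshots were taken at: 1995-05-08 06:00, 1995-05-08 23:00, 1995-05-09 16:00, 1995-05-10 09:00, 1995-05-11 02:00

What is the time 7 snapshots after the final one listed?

1995-05-16 01:00

The interval is a steady 17 hours (17, 17, 17, 17).
1995-05-11 02:00 + 17 h = 1995-05-11 19:00.
1995-05-11 19:00 + 17 h = 1995-05-12 12:00.
1995-05-12 12:00 + 17 h = 1995-05-13 05:00.
1995-05-13 05:00 + 17 h = 1995-05-13 22:00.
1995-05-13 22:00 + 17 h = 1995-05-14 15:00.
1995-05-14 15:00 + 17 h = 1995-05-15 08:00.
1995-05-15 08:00 + 17 h = 1995-05-16 01:00.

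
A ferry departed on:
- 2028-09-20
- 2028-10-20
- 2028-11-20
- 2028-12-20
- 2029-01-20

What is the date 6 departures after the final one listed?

2029-07-20

The day-of-month is always 20 (30, 31, 30, 31 days between events).
So this recurs on the 20th of each month.
Next: February 2029 → 2029-02-20.
Next: March 2029 → 2029-03-20.
Next: April 2029 → 2029-04-20.
May 2029: 2029-05-20.
Next: June 2029 → 2029-06-20.
Next: July 2029 → 2029-07-20.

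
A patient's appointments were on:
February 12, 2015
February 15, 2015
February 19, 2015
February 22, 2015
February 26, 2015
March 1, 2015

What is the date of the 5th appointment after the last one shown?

March 19, 2015

The gap pattern 3, 4, 3, 4, 3 repeats every 2 events.
These are the Thursdays and Sundays of each week.
Next Thursday: March 5, 2015.
Next Sunday: March 8, 2015.
The following Thursday is March 12, 2015.
Next Sunday: March 15, 2015.
Next Thursday: March 19, 2015.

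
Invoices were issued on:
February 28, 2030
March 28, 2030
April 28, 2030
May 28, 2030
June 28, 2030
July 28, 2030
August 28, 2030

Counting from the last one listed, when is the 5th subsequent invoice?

January 28, 2031

Gaps: 28, 31, 30, 31, 30, 31 days — not constant. Every event is on the 28th of the month.
Pattern: the 28th of each month.
Next: September 2030 → September 28, 2030.
October 2030: October 28, 2030.
Next: November 2030 → November 28, 2030.
Next: December 2030 → December 28, 2030.
January 2031: January 28, 2031.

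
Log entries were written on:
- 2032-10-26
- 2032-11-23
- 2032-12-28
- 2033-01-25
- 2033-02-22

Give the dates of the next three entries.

2033-03-22, 2033-04-26, 2033-05-24

These are Tuesdays at 28- or 35-day spacing (28, 35, 28, 28).
The pattern: 4th Tuesday of the month.
4th Tuesday of March 2033: 2033-03-22.
4th Tuesday of April 2033: 2033-04-26.
May 2033 — 4th Tuesday is 2033-05-24.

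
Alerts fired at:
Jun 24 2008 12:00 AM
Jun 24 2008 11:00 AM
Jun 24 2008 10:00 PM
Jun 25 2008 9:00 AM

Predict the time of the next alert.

Jun 25 2008 8:00 PM

The interval is a steady 11 hours (11, 11, 11).
Jun 25 2008 9:00 AM + 11 h = Jun 25 2008 8:00 PM.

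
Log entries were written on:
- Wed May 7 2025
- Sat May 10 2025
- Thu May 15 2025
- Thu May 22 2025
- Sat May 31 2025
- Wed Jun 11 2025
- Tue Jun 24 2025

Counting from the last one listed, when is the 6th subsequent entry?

Intervals are 3, 5, 7, 9, 11, 13 days — an arithmetic progression with common difference 2.
Next gap: 15 days. Tue Jun 24 2025 + 15 days = Wed Jul 9 2025.
Next gap: 17 days. Wed Jul 9 2025 + 17 days = Sat Jul 26 2025.
Next gap: 19 days. Sat Jul 26 2025 + 19 days = Thu Aug 14 2025.
Next gap: 21 days. Thu Aug 14 2025 + 21 days = Thu Sep 4 2025.
Next gap: 23 days. Thu Sep 4 2025 + 23 days = Sat Sep 27 2025.
Next gap: 25 days. Sat Sep 27 2025 + 25 days = Wed Oct 22 2025.

Wed Oct 22 2025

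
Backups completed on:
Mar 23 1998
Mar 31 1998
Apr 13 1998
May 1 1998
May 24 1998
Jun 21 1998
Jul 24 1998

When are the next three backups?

Aug 31 1998, Oct 13 1998, Nov 30 1998

Intervals are 8, 13, 18, 23, 28, 33 days — an arithmetic progression with common difference 5.
Next gap: 38 days. Jul 24 1998 + 38 days = Aug 31 1998.
Next gap: 43 days. Aug 31 1998 + 43 days = Oct 13 1998.
Next gap: 48 days. Oct 13 1998 + 48 days = Nov 30 1998.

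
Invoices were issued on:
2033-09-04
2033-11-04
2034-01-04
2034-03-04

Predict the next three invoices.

2034-05-04, 2034-07-04, 2034-09-04

Each date is the 4th; the gaps (61, 61, 59) track the month lengths.
The rule is the 4th of every 2 months.
Next: May 2034 → 2034-05-04.
July 2034: 2034-07-04.
September 2034: 2034-09-04.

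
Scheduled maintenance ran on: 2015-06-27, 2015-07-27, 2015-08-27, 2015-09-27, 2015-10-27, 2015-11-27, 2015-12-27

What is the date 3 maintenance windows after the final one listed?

Each date is the 27th; the gaps (30, 31, 31, 30, 31, 30) track the month lengths.
The rule is the 27th of each month.
January 2016: 2016-01-27.
February 2016: 2016-02-27.
Next: March 2016 → 2016-03-27.

2016-03-27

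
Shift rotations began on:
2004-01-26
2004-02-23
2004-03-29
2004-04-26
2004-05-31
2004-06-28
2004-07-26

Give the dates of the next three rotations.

These are Mondays with 28, 35, 28, 35, 28, 28-day gaps.
Each is the final Monday of its month — 2004-03-29 is past the 28th, so '4th Monday' doesn't fit.
August 2004 ends with Monday 2004-08-30.
Last Monday of September 2004: 2004-09-27.
Last Monday of October 2004: 2004-10-25.

2004-08-30, 2004-09-27, 2004-10-25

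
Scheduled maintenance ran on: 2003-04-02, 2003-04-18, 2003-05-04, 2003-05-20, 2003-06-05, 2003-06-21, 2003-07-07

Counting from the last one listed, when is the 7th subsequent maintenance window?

2003-10-27

Gaps between consecutive events: 16, 16, 16, 16, 16, 16 days — a constant 16-day interval.
2003-07-07 + 16 days = 2003-07-23.
2003-07-23 + 16 days = 2003-08-08.
2003-08-08 + 16 days = 2003-08-24.
2003-08-24 + 16 days = 2003-09-09.
2003-09-09 + 16 days = 2003-09-25.
2003-09-25 + 16 days = 2003-10-11.
2003-10-11 + 16 days = 2003-10-27.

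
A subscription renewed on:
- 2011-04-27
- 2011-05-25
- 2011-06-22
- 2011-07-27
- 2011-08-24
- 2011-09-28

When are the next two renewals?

All dates are Wednesdays, 28, 28, 35, 28, 35 days apart.
Specifically, the 4th Wednesday of each month.
October 2011 — 4th Wednesday is 2011-10-26.
November 2011 — 4th Wednesday is 2011-11-23.

2011-10-26, 2011-11-23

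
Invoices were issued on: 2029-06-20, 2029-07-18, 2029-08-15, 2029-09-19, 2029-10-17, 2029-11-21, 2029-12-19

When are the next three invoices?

2030-01-16, 2030-02-20, 2030-03-20

These are Wednesdays at 28- or 35-day spacing (28, 28, 35, 28, 35, 28).
The pattern: 3rd Wednesday of the month.
January 2030 — 3rd Wednesday is 2030-01-16.
3rd Wednesday of February 2030: 2030-02-20.
March 2030 — 3rd Wednesday is 2030-03-20.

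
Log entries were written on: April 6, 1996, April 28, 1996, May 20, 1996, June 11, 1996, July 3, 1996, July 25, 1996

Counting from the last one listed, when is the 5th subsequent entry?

Gaps between consecutive events: 22, 22, 22, 22, 22 days — a constant 22-day interval.
July 25, 1996 + 22 days = August 16, 1996.
August 16, 1996 + 22 days = September 7, 1996.
September 7, 1996 + 22 days = September 29, 1996.
September 29, 1996 + 22 days = October 21, 1996.
October 21, 1996 + 22 days = November 12, 1996.

November 12, 1996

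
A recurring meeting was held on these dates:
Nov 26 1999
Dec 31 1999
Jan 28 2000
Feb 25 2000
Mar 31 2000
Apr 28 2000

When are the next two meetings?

May 26 2000, Jun 30 2000

Every date is a Friday; gaps 35, 28, 28, 35, 28 days.
Each is the last Friday of its month (at least one falls on the 29th or later, ruling out '4th Friday').
Last Friday of May 2000: May 26 2000.
June 2000 ends with Friday Jun 30 2000.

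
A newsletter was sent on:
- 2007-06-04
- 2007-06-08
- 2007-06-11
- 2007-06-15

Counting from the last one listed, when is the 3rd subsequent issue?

2007-06-25

The gap pattern 4, 3, 4 repeats every 2 events.
These are the Mondays and Fridays of each week.
Next Monday: 2007-06-18.
Next Friday: 2007-06-22.
The following Monday is 2007-06-25.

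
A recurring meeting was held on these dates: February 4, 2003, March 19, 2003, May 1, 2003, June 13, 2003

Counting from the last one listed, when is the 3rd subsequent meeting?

October 20, 2003

Gaps between consecutive events: 43, 43, 43 days — a constant 43-day interval.
June 13, 2003 + 43 days = July 26, 2003.
July 26, 2003 + 43 days = September 7, 2003.
September 7, 2003 + 43 days = October 20, 2003.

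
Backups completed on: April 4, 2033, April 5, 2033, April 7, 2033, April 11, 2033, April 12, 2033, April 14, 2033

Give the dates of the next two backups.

April 18, 2033; April 19, 2033

Every event lands on a Monday or Tuesday or Thursday (gaps cycle 1, 2, 4, 1, 2).
So the schedule is: every Monday, Tuesday and Thursday.
The following Monday is April 18, 2033.
Next Tuesday: April 19, 2033.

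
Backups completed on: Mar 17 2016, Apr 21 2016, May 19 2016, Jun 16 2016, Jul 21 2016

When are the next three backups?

Aug 18 2016, Sep 15 2016, Oct 20 2016

Gaps: 35, 28, 28, 35 days — a mix of 28 and 35. Every date is a Thursday.
Each is the 3rd Thursday of its month.
August 2016 — 3rd Thursday is Aug 18 2016.
September 2016 — 3rd Thursday is Sep 15 2016.
October 2016 — 3rd Thursday is Oct 20 2016.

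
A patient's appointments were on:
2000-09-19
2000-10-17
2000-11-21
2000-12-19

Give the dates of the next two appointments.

2001-01-16, 2001-02-20

All dates are Tuesdays, 28, 35, 28 days apart.
Specifically, the 3rd Tuesday of each month.
January 2001 — 3rd Tuesday is 2001-01-16.
February 2001 — 3rd Tuesday is 2001-02-20.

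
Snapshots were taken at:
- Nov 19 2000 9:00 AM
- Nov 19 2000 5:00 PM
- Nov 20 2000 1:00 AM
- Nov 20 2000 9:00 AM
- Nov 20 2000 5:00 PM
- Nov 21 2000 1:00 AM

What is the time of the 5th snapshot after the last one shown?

Nov 22 2000 5:00 PM

Spacing: 8, 8, 8, 8, 8 h — constant 8 h.
Nov 21 2000 1:00 AM + 8 h = Nov 21 2000 9:00 AM.
Nov 21 2000 9:00 AM + 8 h = Nov 21 2000 5:00 PM.
Nov 21 2000 5:00 PM + 8 h = Nov 22 2000 1:00 AM.
Nov 22 2000 1:00 AM + 8 h = Nov 22 2000 9:00 AM.
Nov 22 2000 9:00 AM + 8 h = Nov 22 2000 5:00 PM.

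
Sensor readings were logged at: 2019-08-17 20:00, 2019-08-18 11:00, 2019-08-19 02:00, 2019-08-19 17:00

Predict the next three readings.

2019-08-20 08:00, 2019-08-20 23:00, 2019-08-21 14:00

The interval is a steady 15 hours (15, 15, 15).
2019-08-19 17:00 + 15 h = 2019-08-20 08:00.
2019-08-20 08:00 + 15 h = 2019-08-20 23:00.
2019-08-20 23:00 + 15 h = 2019-08-21 14:00.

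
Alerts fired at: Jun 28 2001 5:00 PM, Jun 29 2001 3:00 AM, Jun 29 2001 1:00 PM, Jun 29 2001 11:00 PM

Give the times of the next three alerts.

Jun 30 2001 9:00 AM, Jun 30 2001 7:00 PM, Jul 1 2001 5:00 AM

The interval is a steady 10 hours (10, 10, 10).
Jun 29 2001 11:00 PM + 10 h = Jun 30 2001 9:00 AM.
Jun 30 2001 9:00 AM + 10 h = Jun 30 2001 7:00 PM.
Jun 30 2001 7:00 PM + 10 h = Jul 1 2001 5:00 AM.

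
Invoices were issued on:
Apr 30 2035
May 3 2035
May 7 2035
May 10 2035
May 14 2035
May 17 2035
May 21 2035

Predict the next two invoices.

Gaps: 3, 4, 3, 4, 3, 4 days — not constant, but cyclic with period 2.
The events fall on every Monday and Thursday.
The following Thursday is May 24 2035.
Next Monday: May 28 2035.

May 24 2035, May 28 2035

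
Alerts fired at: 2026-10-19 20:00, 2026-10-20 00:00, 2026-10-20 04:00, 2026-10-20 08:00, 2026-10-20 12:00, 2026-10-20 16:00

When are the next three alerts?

2026-10-20 20:00, 2026-10-21 00:00, 2026-10-21 04:00

Spacing: 4, 4, 4, 4, 4 h — constant 4 h.
2026-10-20 16:00 + 4 h = 2026-10-20 20:00.
2026-10-20 20:00 + 4 h = 2026-10-21 00:00.
2026-10-21 00:00 + 4 h = 2026-10-21 04:00.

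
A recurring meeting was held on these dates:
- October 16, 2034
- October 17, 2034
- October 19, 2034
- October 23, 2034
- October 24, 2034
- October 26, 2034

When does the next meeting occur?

October 30, 2034

The gap pattern 1, 2, 4, 1, 2 repeats every 3 events.
These are the Mondays, Tuesdays and Thursdays of each week.
Next Monday: October 30, 2034.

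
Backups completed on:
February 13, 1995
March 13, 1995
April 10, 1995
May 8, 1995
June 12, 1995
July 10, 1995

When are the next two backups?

All dates are Mondays, 28, 28, 28, 35, 28 days apart.
Specifically, the 2nd Monday of each month.
2nd Monday of August 1995: August 14, 1995.
September 1995 — 2nd Monday is September 11, 1995.

August 14, 1995; September 11, 1995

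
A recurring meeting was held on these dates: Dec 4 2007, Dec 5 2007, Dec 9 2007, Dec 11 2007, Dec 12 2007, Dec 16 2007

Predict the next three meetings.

Dec 18 2007, Dec 19 2007, Dec 23 2007

The gap pattern 1, 4, 2, 1, 4 repeats every 3 events.
These are the Tuesdays, Wednesdays and Sundays of each week.
Next Tuesday: Dec 18 2007.
The following Wednesday is Dec 19 2007.
Next Sunday: Dec 23 2007.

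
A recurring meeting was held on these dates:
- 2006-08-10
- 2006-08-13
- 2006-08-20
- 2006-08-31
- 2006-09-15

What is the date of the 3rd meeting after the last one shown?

2006-11-23

Intervals are 3, 7, 11, 15 days — an arithmetic progression with common difference 4.
Next gap: 19 days. 2006-09-15 + 19 days = 2006-10-04.
Next gap: 23 days. 2006-10-04 + 23 days = 2006-10-27.
Next gap: 27 days. 2006-10-27 + 27 days = 2006-11-23.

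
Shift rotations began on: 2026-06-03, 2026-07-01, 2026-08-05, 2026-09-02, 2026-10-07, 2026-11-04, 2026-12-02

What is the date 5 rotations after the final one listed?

2027-05-05

Gaps: 28, 35, 28, 35, 28, 28 days — a mix of 28 and 35. Every date is a Wednesday.
Each is the 1st Wednesday of its month.
January 2027 — 1st Wednesday is 2027-01-06.
February 2027 — 1st Wednesday is 2027-02-03.
1st Wednesday of March 2027: 2027-03-03.
1st Wednesday of April 2027: 2027-04-07.
1st Wednesday of May 2027: 2027-05-05.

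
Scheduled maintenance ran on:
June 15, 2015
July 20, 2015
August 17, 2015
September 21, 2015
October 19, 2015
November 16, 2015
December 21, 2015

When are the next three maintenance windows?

January 18, 2016; February 15, 2016; March 21, 2016

All dates are Mondays, 35, 28, 35, 28, 28, 35 days apart.
Specifically, the 3rd Monday of each month.
January 2016 — 3rd Monday is January 18, 2016.
February 2016 — 3rd Monday is February 15, 2016.
3rd Monday of March 2016: March 21, 2016.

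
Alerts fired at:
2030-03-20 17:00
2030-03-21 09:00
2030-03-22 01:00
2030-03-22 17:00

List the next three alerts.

Spacing: 16, 16, 16 h — constant 16 h.
2030-03-22 17:00 + 16 h = 2030-03-23 09:00.
2030-03-23 09:00 + 16 h = 2030-03-24 01:00.
2030-03-24 01:00 + 16 h = 2030-03-24 17:00.

2030-03-23 09:00, 2030-03-24 01:00, 2030-03-24 17:00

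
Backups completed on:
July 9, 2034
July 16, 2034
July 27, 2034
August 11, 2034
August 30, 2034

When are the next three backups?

September 22, 2034; October 19, 2034; November 19, 2034

The spacing grows by 4 each time: 7, 11, 15, 19 days.
Next gap: 23 days. August 30, 2034 + 23 days = September 22, 2034.
Next gap: 27 days. September 22, 2034 + 27 days = October 19, 2034.
Next gap: 31 days. October 19, 2034 + 31 days = November 19, 2034.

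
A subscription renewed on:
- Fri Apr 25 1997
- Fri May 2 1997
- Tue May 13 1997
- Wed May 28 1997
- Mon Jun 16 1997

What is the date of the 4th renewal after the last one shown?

Fri Oct 10 1997

Gaps: 7, 11, 15, 19 days — each gap is 4 larger than the previous one.
Next gap: 23 days. Mon Jun 16 1997 + 23 days = Wed Jul 9 1997.
Next gap: 27 days. Wed Jul 9 1997 + 27 days = Tue Aug 5 1997.
Next gap: 31 days. Tue Aug 5 1997 + 31 days = Fri Sep 5 1997.
Next gap: 35 days. Fri Sep 5 1997 + 35 days = Fri Oct 10 1997.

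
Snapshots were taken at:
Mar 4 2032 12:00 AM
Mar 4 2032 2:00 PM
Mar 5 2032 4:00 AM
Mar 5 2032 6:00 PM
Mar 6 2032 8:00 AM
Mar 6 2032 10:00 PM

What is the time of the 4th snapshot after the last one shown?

Spacing: 14, 14, 14, 14, 14 h — constant 14 h.
Mar 6 2032 10:00 PM + 14 h = Mar 7 2032 12:00 PM.
Mar 7 2032 12:00 PM + 14 h = Mar 8 2032 2:00 AM.
Mar 8 2032 2:00 AM + 14 h = Mar 8 2032 4:00 PM.
Mar 8 2032 4:00 PM + 14 h = Mar 9 2032 6:00 AM.

Mar 9 2032 6:00 AM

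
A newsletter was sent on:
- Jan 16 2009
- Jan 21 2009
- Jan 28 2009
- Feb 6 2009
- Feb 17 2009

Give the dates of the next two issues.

The spacing grows by 2 each time: 5, 7, 9, 11 days.
Next gap: 13 days. Feb 17 2009 + 13 days = Mar 2 2009.
Next gap: 15 days. Mar 2 2009 + 15 days = Mar 17 2009.

Mar 2 2009, Mar 17 2009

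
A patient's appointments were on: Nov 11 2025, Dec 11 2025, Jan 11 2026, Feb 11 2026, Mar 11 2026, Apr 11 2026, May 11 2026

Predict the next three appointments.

Each date is the 11th; the gaps (30, 31, 31, 28, 31, 30) track the month lengths.
The rule is the 11th of each month.
Next: June 2026 → Jun 11 2026.
Next: July 2026 → Jul 11 2026.
Next: August 2026 → Aug 11 2026.

Jun 11 2026, Jul 11 2026, Aug 11 2026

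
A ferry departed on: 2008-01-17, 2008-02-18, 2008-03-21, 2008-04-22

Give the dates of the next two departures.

Gaps between consecutive events: 32, 32, 32 days — a constant 32-day interval.
2008-04-22 + 32 days = 2008-05-24.
2008-05-24 + 32 days = 2008-06-25.

2008-05-24, 2008-06-25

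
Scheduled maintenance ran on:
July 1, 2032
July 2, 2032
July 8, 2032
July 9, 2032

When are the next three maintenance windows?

The gap pattern 1, 6, 1 repeats every 2 events.
These are the Thursdays and Fridays of each week.
The following Thursday is July 15, 2032.
Next Friday: July 16, 2032.
Next Thursday: July 22, 2032.

July 15, 2032; July 16, 2032; July 22, 2032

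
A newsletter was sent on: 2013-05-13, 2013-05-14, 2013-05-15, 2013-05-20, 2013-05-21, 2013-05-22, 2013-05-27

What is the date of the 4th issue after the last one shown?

Gaps: 1, 1, 5, 1, 1, 5 days — not constant, but cyclic with period 3.
The events fall on every Monday, Tuesday and Wednesday.
The following Tuesday is 2013-05-28.
Next Wednesday: 2013-05-29.
Next Monday: 2013-06-03.
Next Tuesday: 2013-06-04.

2013-06-04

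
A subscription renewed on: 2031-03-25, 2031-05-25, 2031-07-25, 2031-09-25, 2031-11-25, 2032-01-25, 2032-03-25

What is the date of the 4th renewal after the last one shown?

2032-11-25

The day-of-month is always 25 (61, 61, 62, 61, 61, 60 days between events).
So this recurs on the 25th of every 2 months.
Next: May 2032 → 2032-05-25.
Next: July 2032 → 2032-07-25.
Next: September 2032 → 2032-09-25.
Next: November 2032 → 2032-11-25.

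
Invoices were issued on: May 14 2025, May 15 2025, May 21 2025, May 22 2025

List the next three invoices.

May 28 2025, May 29 2025, Jun 4 2025

Every event lands on a Wednesday or Thursday (gaps cycle 1, 6, 1).
So the schedule is: every Wednesday and Thursday.
Next Wednesday: May 28 2025.
The following Thursday is May 29 2025.
The following Wednesday is Jun 4 2025.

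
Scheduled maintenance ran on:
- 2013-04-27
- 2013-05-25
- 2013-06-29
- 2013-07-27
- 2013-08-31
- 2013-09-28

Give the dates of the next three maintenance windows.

Every date is a Saturday; gaps 28, 35, 28, 35, 28 days.
Each is the last Saturday of its month (at least one falls on the 29th or later, ruling out '4th Saturday').
Last Saturday of October 2013: 2013-10-26.
November 2013 ends with Saturday 2013-11-30.
Last Saturday of December 2013: 2013-12-28.

2013-10-26, 2013-11-30, 2013-12-28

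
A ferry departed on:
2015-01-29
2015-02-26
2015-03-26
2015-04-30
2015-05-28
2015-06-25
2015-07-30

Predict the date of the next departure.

2015-08-27

Every date is a Thursday; gaps 28, 28, 35, 28, 28, 35 days.
Each is the last Thursday of its month (at least one falls on the 29th or later, ruling out '4th Thursday').
August 2015 ends with Thursday 2015-08-27.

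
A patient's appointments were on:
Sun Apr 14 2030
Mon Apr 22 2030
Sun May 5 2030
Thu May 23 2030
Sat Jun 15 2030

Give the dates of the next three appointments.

Gaps: 8, 13, 18, 23 days — each gap is 5 larger than the previous one.
Next gap: 28 days. Sat Jun 15 2030 + 28 days = Sat Jul 13 2030.
Next gap: 33 days. Sat Jul 13 2030 + 33 days = Thu Aug 15 2030.
Next gap: 38 days. Thu Aug 15 2030 + 38 days = Sun Sep 22 2030.

Sat Jul 13 2030, Thu Aug 15 2030, Sun Sep 22 2030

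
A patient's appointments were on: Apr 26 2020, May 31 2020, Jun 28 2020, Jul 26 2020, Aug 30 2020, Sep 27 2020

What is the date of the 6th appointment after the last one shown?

Every date is a Sunday; gaps 35, 28, 28, 35, 28 days.
Each is the last Sunday of its month (at least one falls on the 29th or later, ruling out '4th Sunday').
Last Sunday of October 2020: Oct 25 2020.
November 2020 ends with Sunday Nov 29 2020.
Last Sunday of December 2020: Dec 27 2020.
Last Sunday of January 2021: Jan 31 2021.
Last Sunday of February 2021: Feb 28 2021.
Last Sunday of March 2021: Mar 28 2021.

Mar 28 2021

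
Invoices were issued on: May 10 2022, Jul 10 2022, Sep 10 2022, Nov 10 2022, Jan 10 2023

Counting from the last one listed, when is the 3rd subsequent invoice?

Jul 10 2023

Each date is the 10th; the gaps (61, 62, 61, 61) track the month lengths.
The rule is the 10th of every 2 months.
March 2023: Mar 10 2023.
Next: May 2023 → May 10 2023.
July 2023: Jul 10 2023.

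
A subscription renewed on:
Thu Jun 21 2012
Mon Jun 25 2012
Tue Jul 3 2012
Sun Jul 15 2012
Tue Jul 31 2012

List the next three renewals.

Intervals are 4, 8, 12, 16 days — an arithmetic progression with common difference 4.
Next gap: 20 days. Tue Jul 31 2012 + 20 days = Mon Aug 20 2012.
Next gap: 24 days. Mon Aug 20 2012 + 24 days = Thu Sep 13 2012.
Next gap: 28 days. Thu Sep 13 2012 + 28 days = Thu Oct 11 2012.

Mon Aug 20 2012, Thu Sep 13 2012, Thu Oct 11 2012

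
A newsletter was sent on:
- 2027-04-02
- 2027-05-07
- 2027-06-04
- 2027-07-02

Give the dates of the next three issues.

2027-08-06, 2027-09-03, 2027-10-01

All dates are Fridays, 35, 28, 28 days apart.
Specifically, the 1st Friday of each month.
1st Friday of August 2027: 2027-08-06.
September 2027 — 1st Friday is 2027-09-03.
October 2027 — 1st Friday is 2027-10-01.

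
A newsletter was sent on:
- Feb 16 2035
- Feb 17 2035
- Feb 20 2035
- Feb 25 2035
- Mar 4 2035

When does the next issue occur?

Mar 13 2035

Gaps: 1, 3, 5, 7 days — each gap is 2 larger than the previous one.
Next gap: 9 days. Mar 4 2035 + 9 days = Mar 13 2035.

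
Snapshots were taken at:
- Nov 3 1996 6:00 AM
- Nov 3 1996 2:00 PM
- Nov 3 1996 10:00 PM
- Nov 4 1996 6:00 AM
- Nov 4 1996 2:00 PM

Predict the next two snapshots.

Gaps: 8, 8, 8, 8 hours — each event is 8 hours after the previous one.
Nov 4 1996 2:00 PM + 8 h = Nov 4 1996 10:00 PM.
Nov 4 1996 10:00 PM + 8 h = Nov 5 1996 6:00 AM.

Nov 4 1996 10:00 PM, Nov 5 1996 6:00 AM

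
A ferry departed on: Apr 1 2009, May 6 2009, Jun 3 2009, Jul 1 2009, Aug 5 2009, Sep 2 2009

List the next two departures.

Oct 7 2009, Nov 4 2009

These are Wednesdays at 28- or 35-day spacing (35, 28, 28, 35, 28).
The pattern: 1st Wednesday of the month.
October 2009 — 1st Wednesday is Oct 7 2009.
1st Wednesday of November 2009: Nov 4 2009.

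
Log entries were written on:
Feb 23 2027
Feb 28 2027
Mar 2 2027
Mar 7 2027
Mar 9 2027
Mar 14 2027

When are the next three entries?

Mar 16 2027, Mar 21 2027, Mar 23 2027

Gaps: 5, 2, 5, 2, 5 days — not constant, but cyclic with period 2.
The events fall on every Tuesday and Sunday.
The following Tuesday is Mar 16 2027.
Next Sunday: Mar 21 2027.
Next Tuesday: Mar 23 2027.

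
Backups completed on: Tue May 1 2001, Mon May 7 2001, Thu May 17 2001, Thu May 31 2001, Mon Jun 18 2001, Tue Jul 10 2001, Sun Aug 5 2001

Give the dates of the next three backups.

The spacing grows by 4 each time: 6, 10, 14, 18, 22, 26 days.
Next gap: 30 days. Sun Aug 5 2001 + 30 days = Tue Sep 4 2001.
Next gap: 34 days. Tue Sep 4 2001 + 34 days = Mon Oct 8 2001.
Next gap: 38 days. Mon Oct 8 2001 + 38 days = Thu Nov 15 2001.

Tue Sep 4 2001, Mon Oct 8 2001, Thu Nov 15 2001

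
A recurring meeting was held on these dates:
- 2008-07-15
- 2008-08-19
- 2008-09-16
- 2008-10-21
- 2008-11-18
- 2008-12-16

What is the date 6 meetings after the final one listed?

2009-06-16

Gaps: 35, 28, 35, 28, 28 days — a mix of 28 and 35. Every date is a Tuesday.
Each is the 3rd Tuesday of its month.
January 2009 — 3rd Tuesday is 2009-01-20.
February 2009 — 3rd Tuesday is 2009-02-17.
March 2009 — 3rd Tuesday is 2009-03-17.
April 2009 — 3rd Tuesday is 2009-04-21.
3rd Tuesday of May 2009: 2009-05-19.
3rd Tuesday of June 2009: 2009-06-16.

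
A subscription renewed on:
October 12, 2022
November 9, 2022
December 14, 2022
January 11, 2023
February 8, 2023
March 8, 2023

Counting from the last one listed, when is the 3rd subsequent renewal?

These are Wednesdays at 28- or 35-day spacing (28, 35, 28, 28, 28).
The pattern: 2nd Wednesday of the month.
2nd Wednesday of April 2023: April 12, 2023.
May 2023 — 2nd Wednesday is May 10, 2023.
2nd Wednesday of June 2023: June 14, 2023.

June 14, 2023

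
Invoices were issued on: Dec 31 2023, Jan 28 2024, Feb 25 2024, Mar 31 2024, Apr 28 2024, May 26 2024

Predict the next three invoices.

Jun 30 2024, Jul 28 2024, Aug 25 2024

All Sundays; the gaps (28, 28, 35, 28, 28) vary with month length.
This is the last Sunday of each month.
Last Sunday of June 2024: Jun 30 2024.
Last Sunday of July 2024: Jul 28 2024.
August 2024 ends with Sunday Aug 25 2024.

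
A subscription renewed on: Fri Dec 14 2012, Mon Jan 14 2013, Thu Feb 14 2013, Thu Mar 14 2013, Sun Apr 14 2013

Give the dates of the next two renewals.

Each date is the 14th; the gaps (31, 31, 28, 31) track the month lengths.
The rule is the 14th of each month.
Next: May 2013 → Tue May 14 2013.
Next: June 2013 → Fri Jun 14 2013.

Tue May 14 2013, Fri Jun 14 2013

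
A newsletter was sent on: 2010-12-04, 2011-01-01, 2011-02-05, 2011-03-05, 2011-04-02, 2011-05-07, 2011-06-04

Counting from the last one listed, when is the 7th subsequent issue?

2012-01-07

Gaps: 28, 35, 28, 28, 35, 28 days — a mix of 28 and 35. Every date is a Saturday.
Each is the 1st Saturday of its month.
July 2011 — 1st Saturday is 2011-07-02.
August 2011 — 1st Saturday is 2011-08-06.
1st Saturday of September 2011: 2011-09-03.
October 2011 — 1st Saturday is 2011-10-01.
1st Saturday of November 2011: 2011-11-05.
1st Saturday of December 2011: 2011-12-03.
1st Saturday of January 2012: 2012-01-07.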